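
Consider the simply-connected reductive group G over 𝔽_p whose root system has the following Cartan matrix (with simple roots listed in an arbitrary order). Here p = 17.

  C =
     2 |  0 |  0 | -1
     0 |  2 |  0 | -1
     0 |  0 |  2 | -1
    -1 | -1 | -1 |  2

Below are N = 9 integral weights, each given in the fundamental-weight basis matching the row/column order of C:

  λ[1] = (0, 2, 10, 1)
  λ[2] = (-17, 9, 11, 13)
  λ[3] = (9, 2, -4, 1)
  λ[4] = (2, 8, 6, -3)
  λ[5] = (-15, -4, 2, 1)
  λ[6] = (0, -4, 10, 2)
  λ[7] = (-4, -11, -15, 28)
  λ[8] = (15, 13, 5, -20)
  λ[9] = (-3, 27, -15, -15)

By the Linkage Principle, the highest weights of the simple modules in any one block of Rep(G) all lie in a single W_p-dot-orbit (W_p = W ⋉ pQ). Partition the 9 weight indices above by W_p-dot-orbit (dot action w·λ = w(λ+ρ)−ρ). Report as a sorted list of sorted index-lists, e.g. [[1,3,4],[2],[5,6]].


C ↔ D_4 under row/col permutation; |W(D_4)| = 192.

W_17-reps of the 9 weights in Ā_17 (same 4-coord order as C):

    λ_1+ρ ↦ (1, 3, 11, 0)
    λ_2+ρ ↦ (1, 7, 5, 2)
    λ_3+ρ ↦ (9, 2, 2, 1)
    λ_4+ρ ↦ (1, 7, 5, 2)
    λ_5+ρ ↦ (9, 2, 2, 1)
    λ_6+ρ ↦ (1, 3, 11, 0)
    λ_7+ρ ↦ (9, 2, 2, 1)
    λ_8+ρ ↦ (1, 3, 11, 0)
    λ_9+ρ ↦ (1, 3, 11, 0)

3 distinct reps among the 9 weights ⇒ 3 W_17-linkage classes:

[[1, 6, 8, 9], [2, 4], [3, 5, 7]]


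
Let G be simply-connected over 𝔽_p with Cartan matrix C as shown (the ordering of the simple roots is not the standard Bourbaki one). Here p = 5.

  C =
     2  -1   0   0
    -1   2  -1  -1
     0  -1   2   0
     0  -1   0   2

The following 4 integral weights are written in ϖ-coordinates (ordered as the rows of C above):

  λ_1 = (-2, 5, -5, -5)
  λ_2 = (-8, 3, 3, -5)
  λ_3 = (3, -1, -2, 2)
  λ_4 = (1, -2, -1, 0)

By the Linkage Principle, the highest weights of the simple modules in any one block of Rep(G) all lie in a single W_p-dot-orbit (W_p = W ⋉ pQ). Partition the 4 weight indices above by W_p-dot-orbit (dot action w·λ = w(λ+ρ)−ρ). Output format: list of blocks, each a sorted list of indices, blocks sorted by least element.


Type D_4, rank 4, |W|=192; reorder rows/cols to standard.

W_5-reps of the 4 weights in Ā_5 (same 4-coord order as C):

  λ_1+ρ ↦ (2, 0, 1, 1);  λ_2+ρ ↦ (2, 0, 1, 1);  λ_3+ρ ↦ (2, 0, 1, 1);  λ_4+ρ ↦ (1, 0, 1, 0)

2 distinct reps among the 4 weights ⇒ 2 W_5-linkage classes:

[[1, 2, 3], [4]]


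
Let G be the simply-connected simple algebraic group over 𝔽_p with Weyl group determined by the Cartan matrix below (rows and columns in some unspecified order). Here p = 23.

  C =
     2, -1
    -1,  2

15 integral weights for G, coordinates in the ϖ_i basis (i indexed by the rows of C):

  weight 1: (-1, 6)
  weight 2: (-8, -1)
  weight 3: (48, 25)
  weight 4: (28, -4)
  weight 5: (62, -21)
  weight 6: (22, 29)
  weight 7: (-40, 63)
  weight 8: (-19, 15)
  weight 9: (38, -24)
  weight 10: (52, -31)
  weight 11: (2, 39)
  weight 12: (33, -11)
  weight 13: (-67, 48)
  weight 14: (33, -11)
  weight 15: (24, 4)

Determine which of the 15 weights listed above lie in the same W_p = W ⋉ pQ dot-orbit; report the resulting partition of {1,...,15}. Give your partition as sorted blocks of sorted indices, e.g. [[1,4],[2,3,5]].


Cartan matrix: type A_2 (|W|=6); un-permuting the 2 rows.

λ_j+ρ reflected into Ā_23 (⟨·,θ^∨⟩≤23); 2-tuples as given:

  λ_1 → (0, 7);  λ_2 → (0, 7);  λ_3 → (17, 3);  λ_4 → (17, 3);  λ_5 → (17, 3);  λ_6 → (0, 7);  λ_7 → (16, 2);  λ_8 → (16, 2);  λ_9 → (0, 7);  λ_10 → (0, 7);  λ_11 → (17, 3);  λ_12 → (12, 1);  λ_13 → (17, 3);  λ_14 → (12, 1);  λ_15 → (16, 2)

Partition of {1..15} into 4 W_23-dot-orbits:

[[1, 2, 6, 9, 10], [3, 4, 5, 11, 13], [7, 8, 15], [12, 14]]


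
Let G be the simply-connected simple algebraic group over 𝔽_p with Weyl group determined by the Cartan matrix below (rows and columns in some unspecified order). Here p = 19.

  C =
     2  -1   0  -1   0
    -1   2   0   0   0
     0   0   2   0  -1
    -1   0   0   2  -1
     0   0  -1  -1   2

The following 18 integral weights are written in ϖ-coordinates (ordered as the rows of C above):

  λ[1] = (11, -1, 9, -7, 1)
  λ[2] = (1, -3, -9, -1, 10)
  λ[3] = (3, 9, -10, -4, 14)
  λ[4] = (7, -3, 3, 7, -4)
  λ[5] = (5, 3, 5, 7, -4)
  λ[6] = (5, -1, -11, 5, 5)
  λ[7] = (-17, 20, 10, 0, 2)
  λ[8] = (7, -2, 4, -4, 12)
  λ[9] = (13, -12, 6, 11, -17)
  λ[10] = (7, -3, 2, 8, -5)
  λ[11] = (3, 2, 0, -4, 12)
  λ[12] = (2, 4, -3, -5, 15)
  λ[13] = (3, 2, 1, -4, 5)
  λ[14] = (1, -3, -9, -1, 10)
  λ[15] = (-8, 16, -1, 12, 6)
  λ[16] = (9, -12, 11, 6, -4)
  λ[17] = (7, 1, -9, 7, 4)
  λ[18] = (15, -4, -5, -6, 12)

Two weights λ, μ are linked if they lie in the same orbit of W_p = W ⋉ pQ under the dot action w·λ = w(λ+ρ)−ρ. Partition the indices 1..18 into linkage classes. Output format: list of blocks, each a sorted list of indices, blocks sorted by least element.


C ↔ A_5 under row/col permutation; |W(A_5)| = 720.

Folding the 18 weights λ_j+ρ into Ā_19 (reps in the given 5-coord order):

  λ_1 → (6, 0, 6, 2, 4) · λ_2 → (0, 2, 8, 0, 3) · λ_3 → (1, 3, 2, 3, 3) · λ_4 → (6, 2, 1, 5, 3) · λ_5 → (6, 2, 1, 5, 3) · λ_6 → (6, 0, 6, 2, 4) · λ_7 → (1, 3, 1, 3, 10) · λ_8 → (1, 3, 1, 3, 10) · λ_9 → (1, 3, 2, 3, 3) · λ_10 → (6, 2, 1, 5, 3) · λ_11 → (1, 3, 1, 3, 10) · λ_12 → (1, 3, 1, 3, 10) · λ_13 → (1, 3, 2, 3, 3) · λ_14 → (0, 2, 8, 0, 3) · λ_15 → (6, 0, 6, 2, 4) · λ_16 → (1, 3, 2, 3, 3) · λ_17 → (6, 2, 1, 5, 3) · λ_18 → (6, 2, 1, 5, 3)

5 distinct reps among the 18 weights ⇒ 5 W_19-linkage classes:

[[1, 6, 15], [2, 14], [3, 9, 13, 16], [4, 5, 10, 17, 18], [7, 8, 11, 12]]


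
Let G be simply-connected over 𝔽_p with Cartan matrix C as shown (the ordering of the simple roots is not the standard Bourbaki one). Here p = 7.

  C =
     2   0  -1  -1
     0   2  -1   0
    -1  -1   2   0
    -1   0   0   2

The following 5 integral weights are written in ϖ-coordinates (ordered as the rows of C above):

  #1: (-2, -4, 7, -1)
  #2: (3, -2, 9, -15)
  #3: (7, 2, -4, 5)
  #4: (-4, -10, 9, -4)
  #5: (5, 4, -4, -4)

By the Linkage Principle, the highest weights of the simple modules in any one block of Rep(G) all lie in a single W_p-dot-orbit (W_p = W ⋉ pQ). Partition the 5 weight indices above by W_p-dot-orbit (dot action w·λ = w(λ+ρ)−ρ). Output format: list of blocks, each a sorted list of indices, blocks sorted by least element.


Cartan matrix: type A_4 (|W|=120); un-permuting the 4 rows.

W_7-reps of the 5 weights in Ā_7 (same 4-coord order as C):

    λ_1 → (0, 2, 4, 0)
    λ_2 → (0, 2, 4, 0)
    λ_3 → (0, 2, 4, 0)
    λ_4 → (0, 1, 3, 2)
    λ_5 → (0, 1, 3, 2)

Partition of {1..5} into 2 W_7-dot-orbits:

[[1, 2, 3], [4, 5]]


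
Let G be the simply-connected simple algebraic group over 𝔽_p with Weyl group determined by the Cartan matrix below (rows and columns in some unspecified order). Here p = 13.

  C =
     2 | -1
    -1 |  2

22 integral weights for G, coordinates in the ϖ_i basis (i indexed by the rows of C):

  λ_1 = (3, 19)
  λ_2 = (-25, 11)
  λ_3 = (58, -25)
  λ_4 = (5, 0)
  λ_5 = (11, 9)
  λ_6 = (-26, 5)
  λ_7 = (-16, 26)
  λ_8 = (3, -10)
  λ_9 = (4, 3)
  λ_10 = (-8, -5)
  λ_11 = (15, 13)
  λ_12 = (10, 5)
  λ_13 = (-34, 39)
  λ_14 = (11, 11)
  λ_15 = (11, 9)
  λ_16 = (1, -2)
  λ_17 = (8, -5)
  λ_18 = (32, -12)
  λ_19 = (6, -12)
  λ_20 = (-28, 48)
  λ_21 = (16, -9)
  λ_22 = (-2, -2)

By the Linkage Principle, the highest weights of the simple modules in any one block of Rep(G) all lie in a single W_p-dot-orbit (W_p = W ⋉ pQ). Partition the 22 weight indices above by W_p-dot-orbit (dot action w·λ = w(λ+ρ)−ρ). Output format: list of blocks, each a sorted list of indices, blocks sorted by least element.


A_2 Cartan matrix, 2 simple roots permuted; ρ=(1,1).

λ_j+ρ reflected into Ā_13 (⟨·,θ^∨⟩≤13); 2-tuples as given:

  1: (7, 2);  2: (1, 1);  3: (7, 2);  4: (6, 1);  5: (3, 1);  6: (6, 1);  7: (1, 1);  8: (5, 4);  9: (5, 4);  10: (4, 7);  11: (3, 1);  12: (7, 2);  13: (6, 1);  14: (1, 1);  15: (3, 1);  16: (1, 1);  17: (5, 4);  18: (7, 2);  19: (4, 7);  20: (3, 1);  21: (5, 4);  22: (1, 1)

Grouping the 22 weights by Ā_13-representative: 6 linkage classes.

[[1, 3, 12, 18], [2, 7, 14, 16, 22], [4, 6, 13], [5, 11, 15, 20], [8, 9, 17, 21], [10, 19]]


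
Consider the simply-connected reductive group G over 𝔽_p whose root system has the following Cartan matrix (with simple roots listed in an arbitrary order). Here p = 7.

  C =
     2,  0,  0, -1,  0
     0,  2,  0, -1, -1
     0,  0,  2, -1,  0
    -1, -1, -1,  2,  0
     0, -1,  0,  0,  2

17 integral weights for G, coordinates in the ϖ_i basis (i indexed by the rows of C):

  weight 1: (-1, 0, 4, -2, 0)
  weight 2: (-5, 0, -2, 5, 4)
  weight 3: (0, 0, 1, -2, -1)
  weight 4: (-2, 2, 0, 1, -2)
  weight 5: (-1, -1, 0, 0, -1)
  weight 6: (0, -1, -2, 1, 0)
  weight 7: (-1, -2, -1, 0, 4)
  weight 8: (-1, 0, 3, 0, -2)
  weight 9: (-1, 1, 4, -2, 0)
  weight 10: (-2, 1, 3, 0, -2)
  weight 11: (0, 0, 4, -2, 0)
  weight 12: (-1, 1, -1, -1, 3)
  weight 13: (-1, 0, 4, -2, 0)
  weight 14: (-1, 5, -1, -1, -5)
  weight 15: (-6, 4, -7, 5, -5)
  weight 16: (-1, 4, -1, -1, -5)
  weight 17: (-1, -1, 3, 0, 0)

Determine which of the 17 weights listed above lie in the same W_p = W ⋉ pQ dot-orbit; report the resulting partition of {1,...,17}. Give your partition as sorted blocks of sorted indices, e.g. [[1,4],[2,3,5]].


Cartan matrix: type D_5 (|W|=1920); un-permuting the 5 rows.

Alcove-folded reps (p=7, 17 weights, presented ϖ-order):

  λ_1 → (1, 0, 4, 0, 1)
  λ_2 → (1, 0, 4, 0, 1)
  λ_3 → (0, 0, 1, 1, 0)
  λ_4 → (1, 0, 1, 1, 1)
  λ_5 → (0, 0, 1, 1, 0)
  λ_6 → (1, 0, 1, 1, 1)
  λ_7 → (0, 1, 0, 0, 4)
  λ_8 → (0, 0, 4, 1, 1)
  λ_9 → (1, 0, 4, 0, 1)
  λ_10 → (1, 0, 4, 0, 1)
  λ_11 → (0, 0, 4, 1, 1)
  λ_12 → (0, 1, 0, 0, 4)
  λ_13 → (1, 0, 4, 0, 1)
  λ_14 → (0, 1, 0, 0, 4)
  λ_15 → (0, 0, 1, 1, 0)
  λ_16 → (0, 1, 0, 0, 4)
  λ_17 → (0, 0, 4, 1, 1)

Partition of {1..17} into 5 W_7-dot-orbits:

[[1, 2, 9, 10, 13], [3, 5, 15], [4, 6], [7, 12, 14, 16], [8, 11, 17]]


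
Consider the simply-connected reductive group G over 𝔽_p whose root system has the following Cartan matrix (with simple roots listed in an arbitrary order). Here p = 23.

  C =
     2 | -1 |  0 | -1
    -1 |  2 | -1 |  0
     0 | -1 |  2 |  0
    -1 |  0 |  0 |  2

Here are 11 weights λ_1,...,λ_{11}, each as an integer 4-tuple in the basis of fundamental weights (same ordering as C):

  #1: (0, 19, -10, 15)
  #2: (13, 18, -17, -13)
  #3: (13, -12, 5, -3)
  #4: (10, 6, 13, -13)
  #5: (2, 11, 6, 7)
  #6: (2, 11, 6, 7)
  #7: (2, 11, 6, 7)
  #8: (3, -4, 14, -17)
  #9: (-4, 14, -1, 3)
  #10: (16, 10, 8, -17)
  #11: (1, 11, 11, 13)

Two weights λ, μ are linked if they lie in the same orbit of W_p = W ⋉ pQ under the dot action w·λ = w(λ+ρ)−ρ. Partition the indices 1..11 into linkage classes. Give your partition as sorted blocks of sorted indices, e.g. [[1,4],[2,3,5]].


Cartan matrix: type A_4 (|W|=120); un-permuting the 4 rows.

Folding the 11 weights λ_j+ρ into Ā_23 (reps in the given 4-coord order):

    λ_1+ρ ↦ (1, 6, 5, 2)
    λ_2+ρ ↦ (2, 3, 6, 2)
    λ_3+ρ ↦ (1, 6, 5, 2)
    λ_4+ρ ↦ (1, 6, 5, 2)
    λ_5+ρ ↦ (3, 12, 0, 1)
    λ_6+ρ ↦ (3, 12, 0, 1)
    λ_7+ρ ↦ (3, 12, 0, 1)
    λ_8+ρ ↦ (3, 12, 0, 1)
    λ_9+ρ ↦ (3, 12, 0, 1)
    λ_10+ρ ↦ (1, 6, 5, 2)
    λ_11+ρ ↦ (1, 6, 5, 2)

Partition of {1..11} into 3 W_23-dot-orbits:

[[1, 3, 4, 10, 11], [2], [5, 6, 7, 8, 9]]


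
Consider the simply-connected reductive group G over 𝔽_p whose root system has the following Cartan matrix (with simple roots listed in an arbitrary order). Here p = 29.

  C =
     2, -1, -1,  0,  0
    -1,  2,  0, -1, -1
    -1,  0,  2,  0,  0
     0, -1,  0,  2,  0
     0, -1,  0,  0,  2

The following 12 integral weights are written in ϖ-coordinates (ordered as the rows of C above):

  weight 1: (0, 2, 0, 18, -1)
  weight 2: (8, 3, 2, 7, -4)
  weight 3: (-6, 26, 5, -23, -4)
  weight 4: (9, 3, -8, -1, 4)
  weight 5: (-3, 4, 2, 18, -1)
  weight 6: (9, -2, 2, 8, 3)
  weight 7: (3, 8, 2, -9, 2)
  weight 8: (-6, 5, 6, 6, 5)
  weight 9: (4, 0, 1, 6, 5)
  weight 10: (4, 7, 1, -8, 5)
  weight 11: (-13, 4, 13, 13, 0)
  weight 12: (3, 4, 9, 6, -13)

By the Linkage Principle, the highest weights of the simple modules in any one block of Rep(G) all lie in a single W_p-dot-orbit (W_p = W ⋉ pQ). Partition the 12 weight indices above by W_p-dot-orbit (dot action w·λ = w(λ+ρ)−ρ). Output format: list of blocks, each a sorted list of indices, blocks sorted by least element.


C ↔ D_5 under row/col permutation; |W(D_5)| = 1920.

Alcove-folded reps (p=29, 12 weights, presented ϖ-order):

  λ_1+ρ ↦ (1, 3, 1, 19, 0) · λ_2+ρ ↦ (4, 1, 3, 8, 3) · λ_3+ρ ↦ (1, 3, 1, 19, 0) · λ_4+ρ ↦ (3, 4, 7, 0, 5) · λ_5+ρ ↦ (1, 3, 1, 19, 0) · λ_6+ρ ↦ (4, 1, 3, 8, 3) · λ_7+ρ ↦ (4, 1, 3, 8, 3) · λ_8+ρ ↦ (5, 1, 2, 7, 6) · λ_9+ρ ↦ (5, 1, 2, 7, 6) · λ_10+ρ ↦ (5, 1, 2, 7, 6) · λ_11+ρ ↦ (5, 1, 2, 7, 6) · λ_12+ρ ↦ (3, 4, 7, 0, 5)

Grouping the 12 weights by Ā_29-representative: 4 linkage classes.

[[1, 3, 5], [2, 6, 7], [4, 12], [8, 9, 10, 11]]


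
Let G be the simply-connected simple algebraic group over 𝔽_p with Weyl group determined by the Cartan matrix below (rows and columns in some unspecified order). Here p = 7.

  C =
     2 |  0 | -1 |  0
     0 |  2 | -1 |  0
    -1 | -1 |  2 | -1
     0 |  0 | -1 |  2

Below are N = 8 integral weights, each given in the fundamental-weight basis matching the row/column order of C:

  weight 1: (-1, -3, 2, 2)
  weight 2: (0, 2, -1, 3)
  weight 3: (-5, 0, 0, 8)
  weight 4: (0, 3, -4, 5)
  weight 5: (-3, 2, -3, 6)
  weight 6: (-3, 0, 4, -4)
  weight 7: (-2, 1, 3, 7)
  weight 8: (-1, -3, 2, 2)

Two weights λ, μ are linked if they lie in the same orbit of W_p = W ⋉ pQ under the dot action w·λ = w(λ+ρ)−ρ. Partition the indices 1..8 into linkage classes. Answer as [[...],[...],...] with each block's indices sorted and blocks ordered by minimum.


D_4 Cartan matrix, 4 simple roots permuted; ρ=(1,1,1,1).

W_7-reps of the 8 weights in Ā_7 (same 4-coord order as C):

  λ_1 → (0, 2, 1, 3) · λ_2 → (0, 2, 1, 3) · λ_3 → (2, 1, 0, 3) · λ_4 → (2, 1, 0, 3) · λ_5 → (2, 1, 0, 3) · λ_6 → (2, 1, 0, 3) · λ_7 → (2, 1, 0, 3) · λ_8 → (0, 2, 1, 3)

These 8 weights hit 2 W_7-dot-orbits; sizes (3, 5):

[[1, 2, 8], [3, 4, 5, 6, 7]]


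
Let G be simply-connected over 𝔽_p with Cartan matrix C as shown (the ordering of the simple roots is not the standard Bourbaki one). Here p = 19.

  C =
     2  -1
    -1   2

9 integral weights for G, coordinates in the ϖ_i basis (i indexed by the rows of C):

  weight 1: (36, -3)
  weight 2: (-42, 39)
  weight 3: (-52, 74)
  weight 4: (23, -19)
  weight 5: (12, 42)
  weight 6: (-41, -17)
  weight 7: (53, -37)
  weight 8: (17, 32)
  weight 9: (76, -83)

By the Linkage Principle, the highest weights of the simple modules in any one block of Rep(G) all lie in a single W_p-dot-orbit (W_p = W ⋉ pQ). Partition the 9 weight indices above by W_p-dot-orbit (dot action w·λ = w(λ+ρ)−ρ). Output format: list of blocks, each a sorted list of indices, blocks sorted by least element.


Type A_2, rank 2, |W|=6; reorder rows/cols to standard.

Folding the 9 weights λ_j+ρ into Ā_19 (reps in the given 2-coord order):

  1: (1, 16);  2: (1, 16);  3: (1, 13);  4: (1, 13);  5: (1, 13);  6: (1, 16);  7: (1, 16);  8: (1, 13);  9: (1, 13)

Grouping the 9 weights by Ā_19-representative: 2 linkage classes.

[[1, 2, 6, 7], [3, 4, 5, 8, 9]]


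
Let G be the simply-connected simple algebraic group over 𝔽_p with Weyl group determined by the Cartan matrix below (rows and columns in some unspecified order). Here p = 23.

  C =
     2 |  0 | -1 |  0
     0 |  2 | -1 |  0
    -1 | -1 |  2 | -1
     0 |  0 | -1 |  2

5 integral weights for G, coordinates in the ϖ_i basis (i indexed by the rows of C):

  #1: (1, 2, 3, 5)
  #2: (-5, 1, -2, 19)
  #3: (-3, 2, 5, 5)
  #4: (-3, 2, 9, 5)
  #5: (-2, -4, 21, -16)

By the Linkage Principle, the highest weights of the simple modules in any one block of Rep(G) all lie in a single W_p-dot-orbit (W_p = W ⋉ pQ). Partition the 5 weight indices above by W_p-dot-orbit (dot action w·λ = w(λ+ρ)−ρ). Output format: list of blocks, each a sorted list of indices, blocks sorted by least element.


C ↔ D_4 under row/col permutation; |W(D_4)| = 192.

Ā_23 reps of the 5 weights (D_4, coords as presented):

  λ_1 → (2, 3, 4, 6) · λ_2 → (1, 3, 1, 15) · λ_3 → (2, 3, 4, 6) · λ_4 → (2, 3, 4, 6) · λ_5 → (1, 3, 1, 15)

These 5 weights hit 2 W_23-dot-orbits; sizes (3, 2):

[[1, 3, 4], [2, 5]]


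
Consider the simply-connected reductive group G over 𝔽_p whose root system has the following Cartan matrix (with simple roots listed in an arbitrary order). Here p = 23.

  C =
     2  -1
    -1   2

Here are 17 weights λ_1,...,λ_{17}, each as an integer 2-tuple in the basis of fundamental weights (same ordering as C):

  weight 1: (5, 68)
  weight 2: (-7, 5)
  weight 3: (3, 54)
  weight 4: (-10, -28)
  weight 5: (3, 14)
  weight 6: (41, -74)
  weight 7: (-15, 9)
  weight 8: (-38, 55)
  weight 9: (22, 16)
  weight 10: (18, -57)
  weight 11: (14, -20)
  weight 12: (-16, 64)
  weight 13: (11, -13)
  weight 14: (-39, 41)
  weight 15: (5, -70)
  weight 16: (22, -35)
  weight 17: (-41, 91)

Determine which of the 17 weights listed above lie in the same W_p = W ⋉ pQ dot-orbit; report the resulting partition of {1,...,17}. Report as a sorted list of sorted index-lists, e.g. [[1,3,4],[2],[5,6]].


Dynkin diagram of C (from the 2 off-diagonal −1 entries): A_2.

Alcove-folded reps (p=23, 17 weights, presented ϖ-order):

    [1] (6, 0)
    [2] (6, 0)
    [3] (10, 4)
    [4] (10, 4)
    [5] (4, 15)
    [6] (4, 15)
    [7] (10, 4)
    [8] (10, 4)
    [9] (6, 0)
    [10] (10, 4)
    [11] (4, 15)
    [12] (4, 15)
    [13] (0, 12)
    [14] (4, 15)
    [15] (6, 0)
    [16] (0, 12)
    [17] (6, 0)

Grouping the 17 weights by Ā_23-representative: 4 linkage classes.

[[1, 2, 9, 15, 17], [3, 4, 7, 8, 10], [5, 6, 11, 12, 14], [13, 16]]


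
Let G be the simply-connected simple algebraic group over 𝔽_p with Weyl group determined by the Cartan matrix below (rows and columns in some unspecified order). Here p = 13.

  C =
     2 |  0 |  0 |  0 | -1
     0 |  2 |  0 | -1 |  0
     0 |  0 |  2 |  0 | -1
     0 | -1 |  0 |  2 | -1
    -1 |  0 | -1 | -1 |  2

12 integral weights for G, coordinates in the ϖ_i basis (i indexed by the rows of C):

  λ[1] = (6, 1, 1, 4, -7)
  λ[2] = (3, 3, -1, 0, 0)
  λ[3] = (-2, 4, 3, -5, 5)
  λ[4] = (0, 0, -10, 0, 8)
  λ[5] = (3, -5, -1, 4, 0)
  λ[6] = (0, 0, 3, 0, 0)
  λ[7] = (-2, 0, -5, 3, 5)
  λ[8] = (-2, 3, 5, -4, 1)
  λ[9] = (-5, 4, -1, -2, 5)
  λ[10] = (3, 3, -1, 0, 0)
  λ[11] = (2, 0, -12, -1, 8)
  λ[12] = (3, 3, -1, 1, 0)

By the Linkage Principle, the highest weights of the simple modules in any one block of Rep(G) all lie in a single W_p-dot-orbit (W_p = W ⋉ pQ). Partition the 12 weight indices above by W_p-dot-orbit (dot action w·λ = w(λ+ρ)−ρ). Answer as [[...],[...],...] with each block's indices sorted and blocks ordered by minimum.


C ↔ D_5 under row/col permutation; |W(D_5)| = 1920.

Folding the 12 weights λ_j+ρ into Ā_13 (reps in the given 5-coord order):

  λ_1+ρ ↦ (1, 1, 4, 1, 1);  λ_2+ρ ↦ (4, 4, 0, 1, 1);  λ_3+ρ ↦ (1, 1, 4, 1, 1);  λ_4+ρ ↦ (1, 1, 9, 1, 0);  λ_5+ρ ↦ (4, 4, 0, 1, 1);  λ_6+ρ ↦ (1, 1, 4, 1, 1);  λ_7+ρ ↦ (1, 1, 4, 1, 1);  λ_8+ρ ↦ (1, 1, 4, 1, 1);  λ_9+ρ ↦ (4, 4, 0, 1, 1);  λ_10+ρ ↦ (4, 4, 0, 1, 1);  λ_11+ρ ↦ (1, 1, 9, 1, 0);  λ_12+ρ ↦ (4, 4, 0, 1, 1)

Grouping the 12 weights by Ā_13-representative: 3 linkage classes.

[[1, 3, 6, 7, 8], [2, 5, 9, 10, 12], [4, 11]]


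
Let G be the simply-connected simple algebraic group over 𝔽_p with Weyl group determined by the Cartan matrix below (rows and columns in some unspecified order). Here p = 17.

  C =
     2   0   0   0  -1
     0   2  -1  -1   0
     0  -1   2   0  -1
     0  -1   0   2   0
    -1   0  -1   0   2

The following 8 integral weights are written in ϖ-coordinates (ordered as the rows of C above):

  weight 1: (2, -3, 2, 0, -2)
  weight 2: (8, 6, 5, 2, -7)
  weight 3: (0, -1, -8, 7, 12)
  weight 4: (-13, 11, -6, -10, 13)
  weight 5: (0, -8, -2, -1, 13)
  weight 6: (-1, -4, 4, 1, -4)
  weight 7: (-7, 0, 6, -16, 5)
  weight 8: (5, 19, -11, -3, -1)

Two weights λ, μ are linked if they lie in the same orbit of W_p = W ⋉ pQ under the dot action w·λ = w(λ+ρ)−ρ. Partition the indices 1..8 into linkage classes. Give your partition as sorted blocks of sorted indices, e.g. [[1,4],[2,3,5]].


Root system A_5: the 5×5 matrix C matches after relabeling.

Ā_17 reps of the 8 weights (A_5, coords as presented):

  λ_1 → (2, 1, 0, 1, 1);  λ_2 → (1, 7, 0, 1, 6);  λ_3 → (1, 7, 0, 1, 6);  λ_4 → (5, 2, 0, 3, 3);  λ_5 → (1, 7, 0, 1, 6);  λ_6 → (2, 1, 0, 1, 1);  λ_7 → (1, 7, 0, 1, 6);  λ_8 → (1, 7, 0, 1, 6)

3 distinct reps among the 8 weights ⇒ 3 W_17-linkage classes:

[[1, 6], [2, 3, 5, 7, 8], [4]]


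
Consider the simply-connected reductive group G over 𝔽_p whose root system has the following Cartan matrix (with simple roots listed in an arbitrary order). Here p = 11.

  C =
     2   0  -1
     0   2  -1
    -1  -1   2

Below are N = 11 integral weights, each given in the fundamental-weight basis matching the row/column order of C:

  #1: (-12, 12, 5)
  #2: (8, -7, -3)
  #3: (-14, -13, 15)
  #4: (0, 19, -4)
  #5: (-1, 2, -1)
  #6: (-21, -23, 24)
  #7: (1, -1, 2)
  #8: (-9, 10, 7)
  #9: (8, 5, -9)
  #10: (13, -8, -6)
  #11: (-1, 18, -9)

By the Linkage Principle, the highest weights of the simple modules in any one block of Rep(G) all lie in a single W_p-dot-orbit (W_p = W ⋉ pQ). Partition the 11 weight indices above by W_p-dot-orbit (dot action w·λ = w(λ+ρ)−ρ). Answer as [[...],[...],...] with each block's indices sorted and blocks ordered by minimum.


Root system A_3: the 3×3 matrix C matches after relabeling.

Each λ_j+ρ reduced to Ā_11; 3-tuples below use C's row order:

  [1] (2, 0, 3) · [2] (1, 2, 6) · [3] (1, 2, 6) · [4] (1, 2, 6) · [5] (0, 3, 0) · [6] (2, 0, 3) · [7] (2, 0, 3) · [8] (0, 3, 0) · [9] (1, 2, 6) · [10] (1, 2, 6) · [11] (0, 3, 0)

3 distinct reps among the 11 weights ⇒ 3 W_11-linkage classes:

[[1, 6, 7], [2, 3, 4, 9, 10], [5, 8, 11]]


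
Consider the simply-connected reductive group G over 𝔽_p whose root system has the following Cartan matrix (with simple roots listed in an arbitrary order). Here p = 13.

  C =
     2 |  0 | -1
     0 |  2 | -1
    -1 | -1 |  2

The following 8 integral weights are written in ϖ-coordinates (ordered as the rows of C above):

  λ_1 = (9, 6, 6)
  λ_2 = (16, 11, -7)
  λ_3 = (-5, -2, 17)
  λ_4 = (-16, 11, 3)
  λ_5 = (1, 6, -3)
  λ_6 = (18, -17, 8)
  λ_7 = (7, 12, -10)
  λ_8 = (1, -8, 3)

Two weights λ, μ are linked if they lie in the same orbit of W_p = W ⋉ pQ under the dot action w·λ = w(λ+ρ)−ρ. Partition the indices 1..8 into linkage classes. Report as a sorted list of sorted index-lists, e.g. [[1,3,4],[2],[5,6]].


Cartan matrix: type A_3 (|W|=24); un-permuting the 3 rows.

W_13-reps of the 8 weights in Ā_13 (same 3-coord order as C):

  1: (1, 4, 2);  2: (1, 4, 2);  3: (1, 4, 8);  4: (1, 2, 9);  5: (0, 5, 2);  6: (1, 4, 2);  7: (1, 4, 8);  8: (1, 4, 2)

Partition of {1..8} into 4 W_13-dot-orbits:

[[1, 2, 6, 8], [3, 7], [4], [5]]


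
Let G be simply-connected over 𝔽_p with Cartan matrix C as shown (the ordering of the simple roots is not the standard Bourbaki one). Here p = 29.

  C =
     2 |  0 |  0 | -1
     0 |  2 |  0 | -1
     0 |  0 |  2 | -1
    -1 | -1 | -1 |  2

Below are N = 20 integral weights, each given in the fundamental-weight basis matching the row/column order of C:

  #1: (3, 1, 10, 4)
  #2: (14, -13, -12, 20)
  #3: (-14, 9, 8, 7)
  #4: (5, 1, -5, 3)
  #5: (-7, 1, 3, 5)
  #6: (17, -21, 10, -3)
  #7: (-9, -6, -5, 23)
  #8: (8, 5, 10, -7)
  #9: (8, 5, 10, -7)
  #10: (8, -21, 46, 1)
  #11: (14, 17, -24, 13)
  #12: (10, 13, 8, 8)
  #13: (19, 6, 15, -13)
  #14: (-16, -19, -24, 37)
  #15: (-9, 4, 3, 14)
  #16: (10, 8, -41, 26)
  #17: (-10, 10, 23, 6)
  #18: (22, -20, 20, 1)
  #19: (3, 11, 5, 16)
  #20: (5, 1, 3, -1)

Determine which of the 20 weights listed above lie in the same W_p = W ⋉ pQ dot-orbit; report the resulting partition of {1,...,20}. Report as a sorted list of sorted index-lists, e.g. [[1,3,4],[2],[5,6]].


D_4 Cartan matrix, 4 simple roots permuted; ρ=(1,1,1,1).

Folding the 20 weights λ_j+ρ into Ā_29 (reps in the given 4-coord order):

  λ_1+ρ ↦ (4, 2, 11, 5) · λ_2+ρ ↦ (8, 5, 4, 5) · λ_3+ρ ↦ (8, 5, 4, 5) · λ_4+ρ ↦ (6, 2, 4, 0) · λ_5+ρ ↦ (6, 2, 4, 0) · λ_6+ρ ↦ (4, 2, 11, 5) · λ_7+ρ ↦ (8, 5, 4, 5) · λ_8+ρ ↦ (3, 0, 5, 6) · λ_9+ρ ↦ (3, 0, 5, 6) · λ_10+ρ ↦ (2, 9, 0, 9) · λ_11+ρ ↦ (3, 0, 5, 6) · λ_12+ρ ↦ (3, 0, 5, 6) · λ_13+ρ ↦ (8, 5, 4, 5) · λ_14+ρ ↦ (3, 0, 5, 6) · λ_15+ρ ↦ (8, 5, 4, 5) · λ_16+ρ ↦ (4, 2, 11, 5) · λ_17+ρ ↦ (4, 2, 11, 5) · λ_18+ρ ↦ (6, 2, 4, 0) · λ_19+ρ ↦ (6, 2, 4, 0) · λ_20+ρ ↦ (6, 2, 4, 0)

The 20 indices split into 5 linkage classes (same alcove rep ⇔ same W_29-dot-orbit):

[[1, 6, 16, 17], [2, 3, 7, 13, 15], [4, 5, 18, 19, 20], [8, 9, 11, 12, 14], [10]]


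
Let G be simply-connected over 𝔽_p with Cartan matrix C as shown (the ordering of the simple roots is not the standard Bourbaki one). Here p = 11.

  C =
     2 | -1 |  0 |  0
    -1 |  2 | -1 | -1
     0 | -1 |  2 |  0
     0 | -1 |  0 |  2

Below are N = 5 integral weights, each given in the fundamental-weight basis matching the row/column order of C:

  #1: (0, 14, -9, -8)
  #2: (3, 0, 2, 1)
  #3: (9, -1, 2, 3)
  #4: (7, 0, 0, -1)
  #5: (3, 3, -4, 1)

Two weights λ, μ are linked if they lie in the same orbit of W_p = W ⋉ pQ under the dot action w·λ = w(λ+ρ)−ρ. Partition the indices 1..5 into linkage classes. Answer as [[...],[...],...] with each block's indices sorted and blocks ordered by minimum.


Dynkin diagram of C (from the 6 off-diagonal −1 entries): D_4.

Folding the 5 weights λ_j+ρ into Ā_11 (reps in the given 4-coord order):

  λ_1 → (4, 1, 3, 2)
  λ_2 → (4, 1, 3, 2)
  λ_3 → (4, 1, 3, 2)
  λ_4 → (8, 1, 1, 0)
  λ_5 → (4, 1, 3, 2)

Linkage partition of the 5 weights (2 classes, p=11):

[[1, 2, 3, 5], [4]]


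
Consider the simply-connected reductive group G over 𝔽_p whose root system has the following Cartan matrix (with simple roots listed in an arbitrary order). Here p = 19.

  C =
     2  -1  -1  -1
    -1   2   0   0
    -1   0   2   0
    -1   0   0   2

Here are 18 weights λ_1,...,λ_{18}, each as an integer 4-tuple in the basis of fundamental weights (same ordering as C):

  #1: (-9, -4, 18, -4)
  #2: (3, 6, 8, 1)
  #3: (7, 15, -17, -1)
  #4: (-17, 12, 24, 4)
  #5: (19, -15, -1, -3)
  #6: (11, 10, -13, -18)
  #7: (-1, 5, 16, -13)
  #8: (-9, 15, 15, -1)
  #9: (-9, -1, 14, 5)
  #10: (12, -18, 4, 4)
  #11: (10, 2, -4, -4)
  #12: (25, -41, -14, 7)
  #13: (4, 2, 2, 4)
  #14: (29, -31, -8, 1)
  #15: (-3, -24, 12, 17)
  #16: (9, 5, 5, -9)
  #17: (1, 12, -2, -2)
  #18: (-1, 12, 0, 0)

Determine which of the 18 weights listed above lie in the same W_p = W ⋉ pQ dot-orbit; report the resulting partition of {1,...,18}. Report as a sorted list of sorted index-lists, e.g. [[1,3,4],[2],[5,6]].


D_4 Cartan matrix, 4 simple roots permuted; ρ=(1,1,1,1).

Ā_19 reps of the 18 weights (D_4, coords as presented):

  λ_1+ρ ↦ (5, 3, 3, 3)
  λ_2+ρ ↦ (2, 4, 6, 1)
  λ_3+ρ ↦ (5, 3, 3, 3)
  λ_4+ρ ↦ (3, 3, 3, 5)
  λ_5+ρ ↦ (0, 13, 1, 1)
  λ_6+ρ ↦ (2, 6, 5, 0)
  λ_7+ρ ↦ (2, 6, 5, 0)
  λ_8+ρ ↦ (5, 3, 3, 3)
  λ_9+ρ ↦ (2, 6, 5, 0)
  λ_10+ρ ↦ (0, 13, 1, 1)
  λ_11+ρ ↦ (5, 3, 3, 3)
  λ_12+ρ ↦ (2, 6, 5, 0)
  λ_13+ρ ↦ (3, 3, 3, 5)
  λ_14+ρ ↦ (2, 6, 5, 0)
  λ_15+ρ ↦ (2, 4, 6, 1)
  λ_16+ρ ↦ (3, 3, 3, 5)
  λ_17+ρ ↦ (0, 13, 1, 1)
  λ_18+ρ ↦ (0, 13, 1, 1)

The 18 indices split into 5 linkage classes (same alcove rep ⇔ same W_19-dot-orbit):

[[1, 3, 8, 11], [2, 15], [4, 13, 16], [5, 10, 17, 18], [6, 7, 9, 12, 14]]


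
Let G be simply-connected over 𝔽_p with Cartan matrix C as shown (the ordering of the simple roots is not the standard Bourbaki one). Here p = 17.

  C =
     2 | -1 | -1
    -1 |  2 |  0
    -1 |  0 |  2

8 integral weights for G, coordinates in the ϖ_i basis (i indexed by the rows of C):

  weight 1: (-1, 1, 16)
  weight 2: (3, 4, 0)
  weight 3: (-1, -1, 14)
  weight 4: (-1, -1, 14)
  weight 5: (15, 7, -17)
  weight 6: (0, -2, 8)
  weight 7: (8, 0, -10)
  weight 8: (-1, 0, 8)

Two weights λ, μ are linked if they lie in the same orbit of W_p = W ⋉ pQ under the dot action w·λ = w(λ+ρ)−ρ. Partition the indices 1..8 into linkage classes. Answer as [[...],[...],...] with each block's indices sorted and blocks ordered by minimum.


Dynkin diagram of C (from the 4 off-diagonal −1 entries): A_3.

Ā_17 reps of the 8 weights (A_3, coords as presented):

    λ_1+ρ ↦ (0, 0, 15)
    λ_2+ρ ↦ (4, 5, 1)
    λ_3+ρ ↦ (0, 0, 15)
    λ_4+ρ ↦ (0, 0, 15)
    λ_5+ρ ↦ (0, 1, 9)
    λ_6+ρ ↦ (0, 1, 9)
    λ_7+ρ ↦ (0, 1, 9)
    λ_8+ρ ↦ (0, 1, 9)

These 8 weights hit 3 W_17-dot-orbits; sizes (3, 1, 4):

[[1, 3, 4], [2], [5, 6, 7, 8]]


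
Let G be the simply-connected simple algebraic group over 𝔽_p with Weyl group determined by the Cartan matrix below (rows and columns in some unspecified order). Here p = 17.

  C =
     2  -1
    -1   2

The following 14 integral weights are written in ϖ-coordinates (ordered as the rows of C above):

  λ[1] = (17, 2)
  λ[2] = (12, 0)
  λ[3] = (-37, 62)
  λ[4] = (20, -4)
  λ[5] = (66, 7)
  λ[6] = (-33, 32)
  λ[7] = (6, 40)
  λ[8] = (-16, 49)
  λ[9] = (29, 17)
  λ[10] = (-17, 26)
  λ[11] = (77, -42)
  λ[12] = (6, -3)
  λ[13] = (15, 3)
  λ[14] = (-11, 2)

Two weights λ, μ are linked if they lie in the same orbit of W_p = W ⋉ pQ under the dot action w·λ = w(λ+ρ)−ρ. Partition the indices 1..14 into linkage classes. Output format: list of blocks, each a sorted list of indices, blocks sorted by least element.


C ↔ A_2 under row/col permutation; |W(A_2)| = 6.

Alcove-folded reps (p=17, 14 weights, presented ϖ-order):

  [1] (13, 1);  [2] (13, 1);  [3] (5, 2);  [4] (13, 1);  [5] (9, 1);  [6] (1, 15);  [7] (3, 7);  [8] (1, 15);  [9] (13, 1);  [10] (6, 1);  [11] (3, 7);  [12] (5, 2);  [13] (13, 1);  [14] (3, 7)

6 distinct reps among the 14 weights ⇒ 6 W_17-linkage classes:

[[1, 2, 4, 9, 13], [3, 12], [5], [6, 8], [7, 11, 14], [10]]


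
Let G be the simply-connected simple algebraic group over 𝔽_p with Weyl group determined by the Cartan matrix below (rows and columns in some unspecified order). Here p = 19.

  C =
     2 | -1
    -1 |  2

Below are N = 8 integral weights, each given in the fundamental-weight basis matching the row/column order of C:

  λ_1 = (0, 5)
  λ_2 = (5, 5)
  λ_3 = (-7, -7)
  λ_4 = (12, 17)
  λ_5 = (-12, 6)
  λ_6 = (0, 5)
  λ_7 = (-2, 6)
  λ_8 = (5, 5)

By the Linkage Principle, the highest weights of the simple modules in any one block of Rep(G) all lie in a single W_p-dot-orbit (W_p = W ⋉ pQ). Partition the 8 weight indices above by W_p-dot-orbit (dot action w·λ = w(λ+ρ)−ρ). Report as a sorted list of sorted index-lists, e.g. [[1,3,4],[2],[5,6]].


C ↔ A_2 under row/col permutation; |W(A_2)| = 6.

Folding the 8 weights λ_j+ρ into Ā_19 (reps in the given 2-coord order):

  1: (1, 6);  2: (6, 6);  3: (6, 6);  4: (1, 6);  5: (7, 4);  6: (1, 6);  7: (1, 6);  8: (6, 6)

Partition of {1..8} into 3 W_19-dot-orbits:

[[1, 4, 6, 7], [2, 3, 8], [5]]


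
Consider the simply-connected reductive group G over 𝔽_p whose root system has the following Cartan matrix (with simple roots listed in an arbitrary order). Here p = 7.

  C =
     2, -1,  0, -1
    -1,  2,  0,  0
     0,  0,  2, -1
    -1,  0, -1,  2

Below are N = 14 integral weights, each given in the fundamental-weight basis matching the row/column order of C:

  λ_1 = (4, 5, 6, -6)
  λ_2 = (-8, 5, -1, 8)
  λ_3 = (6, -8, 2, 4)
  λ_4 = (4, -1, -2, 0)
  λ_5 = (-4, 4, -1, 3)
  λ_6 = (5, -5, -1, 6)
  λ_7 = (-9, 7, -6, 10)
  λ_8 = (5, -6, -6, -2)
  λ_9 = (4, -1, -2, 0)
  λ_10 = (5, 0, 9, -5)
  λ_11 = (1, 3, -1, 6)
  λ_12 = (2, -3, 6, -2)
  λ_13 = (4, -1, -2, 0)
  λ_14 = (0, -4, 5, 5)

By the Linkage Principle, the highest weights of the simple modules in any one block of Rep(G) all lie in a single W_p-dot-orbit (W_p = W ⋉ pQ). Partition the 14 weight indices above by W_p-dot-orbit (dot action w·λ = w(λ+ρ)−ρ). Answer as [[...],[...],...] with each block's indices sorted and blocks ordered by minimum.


Type A_4, rank 4, |W|=120; reorder rows/cols to standard.

Each λ_j+ρ reduced to Ā_7; 4-tuples below use C's row order:

  λ_1 → (0, 0, 4, 1)
  λ_2 → (5, 0, 1, 0)
  λ_3 → (0, 0, 4, 1)
  λ_4 → (5, 0, 1, 0)
  λ_5 → (3, 2, 0, 1)
  λ_6 → (0, 0, 4, 1)
  λ_7 → (2, 3, 0, 1)
  λ_8 → (5, 0, 1, 0)
  λ_9 → (5, 0, 1, 0)
  λ_10 → (3, 2, 0, 1)
  λ_11 → (0, 0, 4, 1)
  λ_12 → (0, 0, 4, 1)
  λ_13 → (5, 0, 1, 0)
  λ_14 → (3, 2, 0, 1)

Linkage partition of the 14 weights (4 classes, p=7):

[[1, 3, 6, 11, 12], [2, 4, 8, 9, 13], [5, 10, 14], [7]]


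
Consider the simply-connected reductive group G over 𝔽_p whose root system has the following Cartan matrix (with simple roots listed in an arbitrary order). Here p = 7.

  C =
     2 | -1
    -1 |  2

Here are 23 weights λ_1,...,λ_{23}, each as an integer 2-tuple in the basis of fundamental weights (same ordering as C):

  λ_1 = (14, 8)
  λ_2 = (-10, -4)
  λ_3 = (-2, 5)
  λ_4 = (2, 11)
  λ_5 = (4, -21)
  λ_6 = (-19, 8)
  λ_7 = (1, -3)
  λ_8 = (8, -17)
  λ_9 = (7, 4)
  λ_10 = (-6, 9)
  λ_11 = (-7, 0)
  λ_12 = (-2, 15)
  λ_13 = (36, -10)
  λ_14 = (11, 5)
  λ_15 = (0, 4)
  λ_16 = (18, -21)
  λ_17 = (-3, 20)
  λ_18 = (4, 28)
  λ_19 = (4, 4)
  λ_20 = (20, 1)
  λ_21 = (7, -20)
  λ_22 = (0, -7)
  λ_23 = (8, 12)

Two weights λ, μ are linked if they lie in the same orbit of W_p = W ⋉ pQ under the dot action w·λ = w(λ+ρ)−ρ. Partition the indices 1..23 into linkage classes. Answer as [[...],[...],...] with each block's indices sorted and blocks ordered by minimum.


Cartan matrix: type A_2 (|W|=6); un-permuting the 2 rows.

Ā_7 reps of the 23 weights (A_2, coords as presented):

  1: (4, 1) · 2: (2, 2) · 3: (1, 5) · 4: (4, 1) · 5: (5, 1) · 6: (2, 2) · 7: (0, 2) · 8: (0, 2) · 9: (1, 1) · 10: (2, 2) · 11: (1, 5) · 12: (5, 1) · 13: (0, 2) · 14: (4, 1) · 15: (1, 5) · 16: (1, 1) · 17: (0, 2) · 18: (1, 1) · 19: (2, 2) · 20: (0, 2) · 21: (4, 1) · 22: (5, 1) · 23: (1, 5)

Grouping the 23 weights by Ā_7-representative: 6 linkage classes.

[[1, 4, 14, 21], [2, 6, 10, 19], [3, 11, 15, 23], [5, 12, 22], [7, 8, 13, 17, 20], [9, 16, 18]]


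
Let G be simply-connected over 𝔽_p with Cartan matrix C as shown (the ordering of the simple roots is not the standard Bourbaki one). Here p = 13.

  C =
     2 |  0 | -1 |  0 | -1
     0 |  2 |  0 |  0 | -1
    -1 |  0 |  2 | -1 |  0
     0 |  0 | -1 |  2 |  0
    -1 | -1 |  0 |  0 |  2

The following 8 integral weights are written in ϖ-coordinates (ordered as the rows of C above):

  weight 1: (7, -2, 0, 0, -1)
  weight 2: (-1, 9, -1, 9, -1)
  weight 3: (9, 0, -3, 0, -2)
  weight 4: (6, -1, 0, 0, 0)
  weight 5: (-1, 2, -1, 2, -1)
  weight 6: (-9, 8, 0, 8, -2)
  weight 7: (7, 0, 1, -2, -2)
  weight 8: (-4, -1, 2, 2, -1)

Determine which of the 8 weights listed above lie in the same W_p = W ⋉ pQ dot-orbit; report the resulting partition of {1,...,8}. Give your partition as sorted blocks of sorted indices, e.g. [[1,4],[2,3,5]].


Root system A_5: the 5×5 matrix C matches after relabeling.

Each λ_j+ρ reduced to Ā_13; 5-tuples below use C's row order:

    1: (7, 0, 1, 1, 1)
    2: (0, 3, 0, 3, 0)
    3: (7, 0, 1, 1, 1)
    4: (7, 0, 1, 1, 1)
    5: (0, 3, 0, 3, 0)
    6: (7, 0, 1, 1, 1)
    7: (7, 0, 1, 1, 1)
    8: (0, 3, 0, 3, 0)

Grouping the 8 weights by Ā_13-representative: 2 linkage classes.

[[1, 3, 4, 6, 7], [2, 5, 8]]


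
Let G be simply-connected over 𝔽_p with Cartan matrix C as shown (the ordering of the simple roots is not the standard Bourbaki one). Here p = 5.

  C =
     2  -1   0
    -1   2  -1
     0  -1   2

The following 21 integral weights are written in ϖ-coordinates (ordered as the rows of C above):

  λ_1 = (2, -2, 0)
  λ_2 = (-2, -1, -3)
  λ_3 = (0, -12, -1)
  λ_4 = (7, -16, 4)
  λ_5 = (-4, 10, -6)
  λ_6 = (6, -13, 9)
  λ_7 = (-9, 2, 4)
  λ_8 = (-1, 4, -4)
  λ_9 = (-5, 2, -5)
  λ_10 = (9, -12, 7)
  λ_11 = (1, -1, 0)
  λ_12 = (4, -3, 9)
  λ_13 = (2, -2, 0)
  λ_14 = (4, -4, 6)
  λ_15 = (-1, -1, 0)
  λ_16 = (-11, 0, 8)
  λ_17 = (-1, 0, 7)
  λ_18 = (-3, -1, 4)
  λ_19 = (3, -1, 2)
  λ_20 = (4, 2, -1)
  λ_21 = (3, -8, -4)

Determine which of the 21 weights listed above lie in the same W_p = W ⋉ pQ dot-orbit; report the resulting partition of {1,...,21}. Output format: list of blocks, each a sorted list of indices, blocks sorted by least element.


A_3 Cartan matrix, 3 simple roots permuted; ρ=(1,1,1).

Alcove-folded reps (p=5, 21 weights, presented ϖ-order):

  [1] (2, 1, 0)
  [2] (2, 0, 1)
  [3] (0, 0, 1)
  [4] (0, 2, 3)
  [5] (2, 1, 0)
  [6] (0, 2, 3)
  [7] (0, 2, 3)
  [8] (0, 2, 3)
  [9] (1, 3, 1)
  [10] (2, 1, 0)
  [11] (2, 0, 1)
  [12] (2, 0, 3)
  [13] (2, 1, 0)
  [14] (2, 1, 0)
  [15] (0, 0, 1)
  [16] (0, 0, 1)
  [17] (1, 3, 1)
  [18] (0, 2, 3)
  [19] (2, 0, 1)
  [20] (2, 0, 3)
  [21] (2, 0, 1)

These 21 weights hit 6 W_5-dot-orbits; sizes (5, 4, 3, 5, 2, 2):

[[1, 5, 10, 13, 14], [2, 11, 19, 21], [3, 15, 16], [4, 6, 7, 8, 18], [9, 17], [12, 20]]


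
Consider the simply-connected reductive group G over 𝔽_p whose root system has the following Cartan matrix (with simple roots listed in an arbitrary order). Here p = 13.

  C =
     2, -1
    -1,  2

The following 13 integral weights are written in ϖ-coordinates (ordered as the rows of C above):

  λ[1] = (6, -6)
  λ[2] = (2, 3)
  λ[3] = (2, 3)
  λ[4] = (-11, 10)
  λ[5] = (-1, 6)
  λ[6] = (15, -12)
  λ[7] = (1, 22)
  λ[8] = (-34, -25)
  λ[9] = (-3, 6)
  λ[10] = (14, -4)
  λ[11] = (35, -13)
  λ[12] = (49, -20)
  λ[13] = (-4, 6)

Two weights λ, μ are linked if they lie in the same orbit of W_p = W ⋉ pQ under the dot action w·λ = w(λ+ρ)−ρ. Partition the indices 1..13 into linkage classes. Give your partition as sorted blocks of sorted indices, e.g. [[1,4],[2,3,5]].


C ↔ A_2 under row/col permutation; |W(A_2)| = 6.

W_13-reps of the 13 weights in Ā_13 (same 2-coord order as C):

    [1] (2, 5)
    [2] (3, 4)
    [3] (3, 4)
    [4] (10, 1)
    [5] (0, 7)
    [6] (2, 8)
    [7] (10, 1)
    [8] (2, 5)
    [9] (2, 5)
    [10] (10, 1)
    [11] (10, 1)
    [12] (2, 5)
    [13] (3, 4)

Partition of {1..13} into 5 W_13-dot-orbits:

[[1, 8, 9, 12], [2, 3, 13], [4, 7, 10, 11], [5], [6]]


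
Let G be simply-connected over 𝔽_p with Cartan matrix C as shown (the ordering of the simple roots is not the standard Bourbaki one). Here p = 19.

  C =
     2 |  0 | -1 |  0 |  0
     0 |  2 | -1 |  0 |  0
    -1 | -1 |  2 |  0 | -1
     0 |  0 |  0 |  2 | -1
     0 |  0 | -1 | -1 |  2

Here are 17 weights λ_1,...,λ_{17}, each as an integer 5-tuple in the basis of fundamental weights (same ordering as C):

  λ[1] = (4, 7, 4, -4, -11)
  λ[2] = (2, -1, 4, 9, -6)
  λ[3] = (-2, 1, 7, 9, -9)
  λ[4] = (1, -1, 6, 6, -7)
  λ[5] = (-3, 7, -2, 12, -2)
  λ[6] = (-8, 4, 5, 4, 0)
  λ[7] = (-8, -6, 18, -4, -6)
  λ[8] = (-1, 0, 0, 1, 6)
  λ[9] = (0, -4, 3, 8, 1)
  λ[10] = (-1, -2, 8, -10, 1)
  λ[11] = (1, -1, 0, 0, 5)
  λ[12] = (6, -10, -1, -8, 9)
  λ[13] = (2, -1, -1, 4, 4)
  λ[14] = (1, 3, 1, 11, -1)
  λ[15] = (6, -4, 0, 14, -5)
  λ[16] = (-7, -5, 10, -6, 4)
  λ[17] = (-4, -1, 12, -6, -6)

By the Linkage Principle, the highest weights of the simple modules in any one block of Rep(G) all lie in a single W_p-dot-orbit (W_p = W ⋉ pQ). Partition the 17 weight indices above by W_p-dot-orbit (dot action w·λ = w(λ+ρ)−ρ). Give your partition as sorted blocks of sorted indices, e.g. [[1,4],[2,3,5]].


Root system D_5: the 5×5 matrix C matches after relabeling.

Ā_19 reps of the 17 weights (D_5, coords as presented):

  [1] (3, 0, 0, 5, 5);  [2] (3, 0, 0, 5, 5);  [3] (0, 1, 1, 2, 7);  [4] (2, 0, 1, 1, 6);  [5] (1, 3, 1, 9, 2);  [6] (6, 4, 1, 5, 0);  [7] (6, 4, 1, 5, 0);  [8] (0, 1, 1, 2, 7);  [9] (1, 3, 1, 9, 2);  [10] (0, 1, 1, 2, 7);  [11] (2, 0, 1, 1, 6);  [12] (2, 0, 1, 1, 6);  [13] (3, 0, 0, 5, 5);  [14] (1, 3, 1, 9, 2);  [15] (1, 3, 1, 9, 2);  [16] (6, 4, 1, 5, 0);  [17] (3, 0, 0, 5, 5)

These 17 weights hit 5 W_19-dot-orbits; sizes (4, 3, 3, 4, 3):

[[1, 2, 13, 17], [3, 8, 10], [4, 11, 12], [5, 9, 14, 15], [6, 7, 16]]
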